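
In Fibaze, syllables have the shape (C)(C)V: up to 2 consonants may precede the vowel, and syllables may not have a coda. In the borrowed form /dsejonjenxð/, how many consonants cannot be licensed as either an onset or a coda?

3

The consonants /n/, /x/, /ð/ cannot be parsed into a legal (C)(C)V syllable (no codas are permitted; onsets may contain at most 2 consonants).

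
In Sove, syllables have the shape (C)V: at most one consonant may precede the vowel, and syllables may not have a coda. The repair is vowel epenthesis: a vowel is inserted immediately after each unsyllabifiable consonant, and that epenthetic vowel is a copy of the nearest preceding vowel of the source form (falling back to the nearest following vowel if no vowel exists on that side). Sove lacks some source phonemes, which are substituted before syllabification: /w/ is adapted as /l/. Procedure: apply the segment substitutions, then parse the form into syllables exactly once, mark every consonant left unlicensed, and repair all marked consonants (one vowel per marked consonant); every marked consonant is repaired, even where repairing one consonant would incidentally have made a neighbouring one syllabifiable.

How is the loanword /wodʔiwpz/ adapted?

Substitution: /w/ → /l/, giving /lodʔilpz/.
Under (C)V, the unsyllabifiable consonants are /d/, /l/, /p/, /z/ (no codas are permitted; onsets are limited to one consonant).
Epenthesis after each stranded consonant: /d/ → /do/, /l/ → /li/, /p/ → /pi/, /z/ → /zi/.

lodoʔilipizi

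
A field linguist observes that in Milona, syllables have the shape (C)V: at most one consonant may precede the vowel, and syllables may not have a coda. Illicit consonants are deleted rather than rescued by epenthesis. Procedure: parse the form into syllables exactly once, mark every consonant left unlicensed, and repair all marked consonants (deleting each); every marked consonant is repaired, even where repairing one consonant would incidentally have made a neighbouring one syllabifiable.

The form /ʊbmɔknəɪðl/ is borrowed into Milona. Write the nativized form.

ʊmɔnəɪ

The consonants /b/, /k/, /ð/, /l/ cannot be parsed into a legal (C)V syllable (no codas are permitted; onsets are limited to one consonant).
Deleting the stranded consonants removes /b/, /k/, /ð/, /l/.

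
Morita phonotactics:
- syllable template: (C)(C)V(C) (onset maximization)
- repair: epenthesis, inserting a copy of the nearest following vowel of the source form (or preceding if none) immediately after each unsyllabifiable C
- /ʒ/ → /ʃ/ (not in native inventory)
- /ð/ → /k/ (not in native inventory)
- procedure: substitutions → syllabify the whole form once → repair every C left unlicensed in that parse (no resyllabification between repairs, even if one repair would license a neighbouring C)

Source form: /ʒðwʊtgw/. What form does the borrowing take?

Substitution: /ʒ/ → /ʃ/, /ð/ → /k/, giving /ʃkwʊtgw/.
The consonants /ʃ/, /g/, /w/ cannot be parsed into a legal (C)(C)V(C) syllable (at most one coda consonant is licensed; onsets may contain at most 2 consonants).
Inserting the epenthetic vowel yields /ʃ/ → /ʃʊ/, /g/ → /gʊ/, /w/ → /wʊ/.

ʃʊkwʊtgʊwʊ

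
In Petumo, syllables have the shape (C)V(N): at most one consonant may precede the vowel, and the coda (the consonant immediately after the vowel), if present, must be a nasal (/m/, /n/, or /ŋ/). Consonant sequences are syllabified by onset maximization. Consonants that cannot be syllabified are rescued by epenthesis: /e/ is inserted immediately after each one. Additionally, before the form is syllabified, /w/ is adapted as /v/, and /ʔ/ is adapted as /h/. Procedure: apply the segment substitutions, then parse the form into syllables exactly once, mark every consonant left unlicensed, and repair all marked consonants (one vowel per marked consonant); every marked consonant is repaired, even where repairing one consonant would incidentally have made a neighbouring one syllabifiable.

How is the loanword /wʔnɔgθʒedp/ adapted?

vehenɔgeθeʒedepe

Substitution: /w/ → /v/, /ʔ/ → /h/, giving /vhnɔgθʒedp/.
Under (C)V(N), the unsyllabifiable consonants are /v/, /h/, /g/, /θ/, /d/, /p/ (only a nasal (/m/, /n/, or /ŋ/) is licensed in coda position; onsets are limited to one consonant).
Inserting the epenthetic vowel yields /v/ → /ve/, /h/ → /he/, /g/ → /ge/, /θ/ → /θe/, /d/ → /de/, /p/ → /pe/.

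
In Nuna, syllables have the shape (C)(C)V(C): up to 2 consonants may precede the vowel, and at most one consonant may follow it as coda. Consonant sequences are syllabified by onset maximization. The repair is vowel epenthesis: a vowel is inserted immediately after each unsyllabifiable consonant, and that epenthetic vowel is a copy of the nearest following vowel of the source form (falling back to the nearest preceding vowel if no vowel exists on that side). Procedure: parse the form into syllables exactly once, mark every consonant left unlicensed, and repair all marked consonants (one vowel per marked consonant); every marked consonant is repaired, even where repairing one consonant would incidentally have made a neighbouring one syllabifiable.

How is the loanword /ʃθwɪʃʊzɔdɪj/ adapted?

Under (C)(C)V(C), the unsyllabifiable consonants are /ʃ/ (at most one coda consonant is licensed; onsets may contain at most 2 consonants).
Each unlicensed consonant becomes the onset of a new syllable: /ʃ/ → /ʃɪ/.

ʃɪθwɪʃʊzɔdɪj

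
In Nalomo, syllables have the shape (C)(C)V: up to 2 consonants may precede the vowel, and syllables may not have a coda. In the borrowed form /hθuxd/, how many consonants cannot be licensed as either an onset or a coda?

2

The consonants /x/, /d/ cannot be parsed into a legal (C)(C)V syllable (no codas are permitted; onsets may contain at most 2 consonants).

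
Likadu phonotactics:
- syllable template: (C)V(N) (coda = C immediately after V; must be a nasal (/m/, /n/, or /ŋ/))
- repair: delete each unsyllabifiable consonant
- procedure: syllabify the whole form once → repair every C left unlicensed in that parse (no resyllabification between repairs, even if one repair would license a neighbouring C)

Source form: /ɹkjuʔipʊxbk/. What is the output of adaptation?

juʔipʊ

The consonants /ɹ/, /k/, /x/, /b/, /k/ cannot be parsed into a legal (C)V(N) syllable (only a nasal (/m/, /n/, or /ŋ/) is licensed in coda position; onsets are limited to one consonant).
Each unlicensed consonant is deleted: /ɹ/, /k/, /x/, /b/, /k/.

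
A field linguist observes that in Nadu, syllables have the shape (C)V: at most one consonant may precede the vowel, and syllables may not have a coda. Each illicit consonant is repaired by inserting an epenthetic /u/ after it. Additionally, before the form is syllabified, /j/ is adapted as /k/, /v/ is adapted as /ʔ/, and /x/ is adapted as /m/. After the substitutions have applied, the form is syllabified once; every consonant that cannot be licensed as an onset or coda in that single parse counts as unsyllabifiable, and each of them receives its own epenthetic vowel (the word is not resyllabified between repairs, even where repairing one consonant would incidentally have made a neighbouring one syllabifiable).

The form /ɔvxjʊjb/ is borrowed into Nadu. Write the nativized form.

ɔʔumukʊkubu

Substitution: /v/ → /ʔ/, /x/ → /m/, /j/ → /k/, giving /ɔʔmkʊkb/.
The consonants /ʔ/, /m/, /k/, /b/ cannot be parsed into a legal (C)V syllable (no codas are permitted; onsets are limited to one consonant).
Inserting the epenthetic vowel yields /ʔ/ → /ʔu/, /m/ → /mu/, /k/ → /ku/, /b/ → /bu/.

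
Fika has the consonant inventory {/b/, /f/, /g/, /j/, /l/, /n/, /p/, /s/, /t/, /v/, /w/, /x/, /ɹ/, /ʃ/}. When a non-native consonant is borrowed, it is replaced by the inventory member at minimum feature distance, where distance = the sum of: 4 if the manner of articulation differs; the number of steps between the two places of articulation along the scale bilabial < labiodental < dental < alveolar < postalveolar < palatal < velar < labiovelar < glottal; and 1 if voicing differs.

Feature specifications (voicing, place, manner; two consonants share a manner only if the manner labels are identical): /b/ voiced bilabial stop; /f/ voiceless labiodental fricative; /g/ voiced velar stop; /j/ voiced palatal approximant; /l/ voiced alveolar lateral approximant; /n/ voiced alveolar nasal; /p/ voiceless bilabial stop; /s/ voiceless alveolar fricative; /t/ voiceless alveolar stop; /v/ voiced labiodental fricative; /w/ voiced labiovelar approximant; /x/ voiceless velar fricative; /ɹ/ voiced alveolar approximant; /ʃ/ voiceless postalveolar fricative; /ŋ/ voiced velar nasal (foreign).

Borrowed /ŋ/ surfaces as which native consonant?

/n/ is closest: same manner (nasal), place distance 3 (velar→alveolar), same voicing; total 3. Next closest is /g/ at distance 4.

n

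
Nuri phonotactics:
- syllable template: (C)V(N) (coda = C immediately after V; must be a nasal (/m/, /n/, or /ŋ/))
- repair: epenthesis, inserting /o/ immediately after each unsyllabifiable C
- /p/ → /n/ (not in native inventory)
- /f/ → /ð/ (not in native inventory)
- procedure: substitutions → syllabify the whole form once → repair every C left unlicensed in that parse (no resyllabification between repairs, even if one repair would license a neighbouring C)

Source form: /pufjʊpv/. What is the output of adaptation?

Substitution: /p/ → /n/, /f/ → /ð/, giving /nuðjʊnv/.
The consonants /ð/, /v/ cannot be parsed into a legal (C)V(N) syllable (only a nasal (/m/, /n/, or /ŋ/) is licensed in coda position; onsets are limited to one consonant).
Inserting the epenthetic vowel yields /ð/ → /ðo/, /v/ → /vo/.

nuðojʊnvo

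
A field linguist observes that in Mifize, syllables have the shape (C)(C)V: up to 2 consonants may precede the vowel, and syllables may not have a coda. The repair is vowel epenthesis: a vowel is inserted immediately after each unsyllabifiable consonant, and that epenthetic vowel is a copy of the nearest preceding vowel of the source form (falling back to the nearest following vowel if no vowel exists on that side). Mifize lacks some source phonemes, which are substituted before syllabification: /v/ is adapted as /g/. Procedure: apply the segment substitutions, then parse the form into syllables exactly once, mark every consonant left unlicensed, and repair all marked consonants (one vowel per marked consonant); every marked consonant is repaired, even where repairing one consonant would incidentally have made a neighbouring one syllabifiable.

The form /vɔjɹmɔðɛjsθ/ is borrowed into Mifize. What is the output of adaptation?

gɔjɔɹmɔðɛjɛsɛθɛ

Substitution: /v/ → /g/, giving /gɔjɹmɔðɛjsθ/.
Syllabifying with onset maximization leaves /j/, /j/, /s/, /θ/ stranded (no codas are permitted; onsets may contain at most 2 consonants).
Epenthesis after each stranded consonant: /j/ → /jɔ/, /j/ → /jɛ/, /s/ → /sɛ/, /θ/ → /θɛ/.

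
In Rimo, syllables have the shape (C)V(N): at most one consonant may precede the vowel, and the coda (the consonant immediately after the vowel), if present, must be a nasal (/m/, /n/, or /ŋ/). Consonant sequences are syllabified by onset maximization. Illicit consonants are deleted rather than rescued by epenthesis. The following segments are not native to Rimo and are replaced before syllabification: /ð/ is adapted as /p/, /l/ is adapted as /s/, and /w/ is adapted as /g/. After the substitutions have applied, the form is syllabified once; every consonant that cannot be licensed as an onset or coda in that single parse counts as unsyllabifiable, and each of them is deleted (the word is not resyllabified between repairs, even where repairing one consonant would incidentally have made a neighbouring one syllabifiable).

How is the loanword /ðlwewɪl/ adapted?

Substitution: /ð/ → /p/, /l/ → /s/, /w/ → /g/, giving /psgegɪs/.
The consonants /p/, /s/, /s/ cannot be parsed into a legal (C)V(N) syllable (only a nasal (/m/, /n/, or /ŋ/) is licensed in coda position; onsets are limited to one consonant).
Deleting the stranded consonants removes /p/, /s/, /s/.

gegɪ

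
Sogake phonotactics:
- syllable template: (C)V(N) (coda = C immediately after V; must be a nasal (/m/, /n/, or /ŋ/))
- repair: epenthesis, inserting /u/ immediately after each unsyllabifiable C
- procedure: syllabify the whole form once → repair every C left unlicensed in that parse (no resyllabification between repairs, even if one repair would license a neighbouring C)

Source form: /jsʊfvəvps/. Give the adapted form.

The consonants /j/, /f/, /v/, /p/, /s/ cannot be parsed into a legal (C)V(N) syllable (only a nasal (/m/, /n/, or /ŋ/) is licensed in coda position; onsets are limited to one consonant).
Each unlicensed consonant becomes the onset of a new syllable: /j/ → /ju/, /f/ → /fu/, /v/ → /vu/, /p/ → /pu/, /s/ → /su/.

jusʊfuvəvupusu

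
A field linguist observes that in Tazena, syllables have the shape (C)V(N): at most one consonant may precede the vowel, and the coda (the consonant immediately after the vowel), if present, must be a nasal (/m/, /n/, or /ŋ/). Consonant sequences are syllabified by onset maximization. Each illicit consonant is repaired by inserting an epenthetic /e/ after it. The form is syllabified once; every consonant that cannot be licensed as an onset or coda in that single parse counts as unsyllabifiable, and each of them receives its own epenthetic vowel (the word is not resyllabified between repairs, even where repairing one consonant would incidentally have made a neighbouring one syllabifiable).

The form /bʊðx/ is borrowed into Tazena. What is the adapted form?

The consonants /ð/, /x/ cannot be parsed into a legal (C)V(N) syllable (only a nasal (/m/, /n/, or /ŋ/) is licensed in coda position; onsets are limited to one consonant).
Epenthesis after each stranded consonant: /ð/ → /ðe/, /x/ → /xe/.

bʊðexe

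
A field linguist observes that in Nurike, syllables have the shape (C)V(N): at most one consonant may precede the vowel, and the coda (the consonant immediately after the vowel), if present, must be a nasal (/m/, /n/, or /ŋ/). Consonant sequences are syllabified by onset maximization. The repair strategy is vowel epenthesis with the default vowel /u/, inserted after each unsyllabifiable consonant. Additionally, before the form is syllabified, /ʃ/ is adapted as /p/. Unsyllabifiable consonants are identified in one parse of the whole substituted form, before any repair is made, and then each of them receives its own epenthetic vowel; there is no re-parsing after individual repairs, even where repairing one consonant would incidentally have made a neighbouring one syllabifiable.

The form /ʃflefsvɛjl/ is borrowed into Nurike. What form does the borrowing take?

Substitution: /ʃ/ → /p/, giving /pflefsvɛjl/.
The consonants /p/, /f/, /f/, /s/, /j/, /l/ cannot be parsed into a legal (C)V(N) syllable (only a nasal (/m/, /n/, or /ŋ/) is licensed in coda position; onsets are limited to one consonant).
Each unlicensed consonant becomes the onset of a new syllable: /p/ → /pu/, /f/ → /fu/, /f/ → /fu/, /s/ → /su/, /j/ → /ju/, /l/ → /lu/.

pufulefusuvɛjulu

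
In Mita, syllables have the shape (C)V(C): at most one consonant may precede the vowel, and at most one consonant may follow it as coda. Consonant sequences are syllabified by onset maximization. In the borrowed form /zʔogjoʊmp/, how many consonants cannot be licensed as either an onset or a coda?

Under (C)V(C), the unsyllabifiable consonants are /z/, /p/ (at most one coda consonant is licensed; onsets are limited to one consonant).

2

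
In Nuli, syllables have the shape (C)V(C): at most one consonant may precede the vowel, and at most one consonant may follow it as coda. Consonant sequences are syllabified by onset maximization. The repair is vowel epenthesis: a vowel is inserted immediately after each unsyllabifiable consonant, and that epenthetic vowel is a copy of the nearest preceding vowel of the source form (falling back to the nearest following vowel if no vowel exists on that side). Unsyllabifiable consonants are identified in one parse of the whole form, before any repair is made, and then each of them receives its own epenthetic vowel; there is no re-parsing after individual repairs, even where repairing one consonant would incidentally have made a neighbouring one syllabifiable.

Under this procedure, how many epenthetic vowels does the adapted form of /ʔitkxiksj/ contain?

3

The unsyllabifiable consonants are /k/, /s/, /j/; each receives one epenthetic vowel.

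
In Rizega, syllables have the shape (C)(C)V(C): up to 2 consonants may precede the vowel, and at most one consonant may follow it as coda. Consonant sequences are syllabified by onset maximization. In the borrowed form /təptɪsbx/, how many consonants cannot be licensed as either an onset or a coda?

The consonants /b/, /x/ cannot be parsed into a legal (C)(C)V(C) syllable (at most one coda consonant is licensed; onsets may contain at most 2 consonants).

2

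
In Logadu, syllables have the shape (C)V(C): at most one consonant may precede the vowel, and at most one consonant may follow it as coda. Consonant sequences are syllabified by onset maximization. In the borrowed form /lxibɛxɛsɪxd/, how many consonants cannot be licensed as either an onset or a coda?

2

The consonants /l/, /d/ cannot be parsed into a legal (C)V(C) syllable (at most one coda consonant is licensed; onsets are limited to one consonant).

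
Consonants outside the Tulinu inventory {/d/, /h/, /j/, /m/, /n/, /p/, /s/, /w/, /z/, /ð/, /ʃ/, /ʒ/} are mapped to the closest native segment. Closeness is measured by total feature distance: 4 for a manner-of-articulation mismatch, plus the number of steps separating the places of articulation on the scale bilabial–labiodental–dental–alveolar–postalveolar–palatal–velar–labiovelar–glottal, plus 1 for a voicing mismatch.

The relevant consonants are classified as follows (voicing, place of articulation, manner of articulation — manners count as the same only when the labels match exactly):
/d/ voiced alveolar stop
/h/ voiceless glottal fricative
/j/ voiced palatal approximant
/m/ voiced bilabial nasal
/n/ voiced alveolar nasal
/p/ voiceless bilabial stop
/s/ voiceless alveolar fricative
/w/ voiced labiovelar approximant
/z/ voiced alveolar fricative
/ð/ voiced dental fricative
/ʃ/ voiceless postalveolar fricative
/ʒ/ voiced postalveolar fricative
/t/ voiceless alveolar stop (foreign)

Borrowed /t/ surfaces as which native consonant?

d

/d/ is closest: same manner (stop), place distance 0 (alveolar→alveolar), voicing differs (+1); total 1. Next closest is /p/ at distance 3.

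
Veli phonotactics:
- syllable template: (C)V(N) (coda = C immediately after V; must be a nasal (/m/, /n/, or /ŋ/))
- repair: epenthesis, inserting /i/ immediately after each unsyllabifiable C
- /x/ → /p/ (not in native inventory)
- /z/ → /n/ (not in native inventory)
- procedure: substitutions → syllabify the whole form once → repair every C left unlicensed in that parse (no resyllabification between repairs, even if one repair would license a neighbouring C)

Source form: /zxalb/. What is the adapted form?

nipalibi

Substitution: /z/ → /n/, /x/ → /p/, giving /npalb/.
Under (C)V(N), the unsyllabifiable consonants are /n/, /l/, /b/ (only a nasal (/m/, /n/, or /ŋ/) is licensed in coda position; onsets are limited to one consonant).
Epenthesis after each stranded consonant: /n/ → /ni/, /l/ → /li/, /b/ → /bi/.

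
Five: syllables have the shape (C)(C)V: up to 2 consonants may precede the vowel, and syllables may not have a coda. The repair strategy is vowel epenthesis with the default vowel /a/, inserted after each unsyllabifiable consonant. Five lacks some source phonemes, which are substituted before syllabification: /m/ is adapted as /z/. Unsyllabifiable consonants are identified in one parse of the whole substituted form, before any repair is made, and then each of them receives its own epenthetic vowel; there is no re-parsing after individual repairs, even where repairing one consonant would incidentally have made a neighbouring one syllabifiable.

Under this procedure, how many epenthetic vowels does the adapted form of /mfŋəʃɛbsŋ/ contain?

After substitution the input is /zfŋəʃɛbsŋ/.
The unsyllabifiable consonants are /z/, /b/, /s/, /ŋ/; each receives one epenthetic vowel.

4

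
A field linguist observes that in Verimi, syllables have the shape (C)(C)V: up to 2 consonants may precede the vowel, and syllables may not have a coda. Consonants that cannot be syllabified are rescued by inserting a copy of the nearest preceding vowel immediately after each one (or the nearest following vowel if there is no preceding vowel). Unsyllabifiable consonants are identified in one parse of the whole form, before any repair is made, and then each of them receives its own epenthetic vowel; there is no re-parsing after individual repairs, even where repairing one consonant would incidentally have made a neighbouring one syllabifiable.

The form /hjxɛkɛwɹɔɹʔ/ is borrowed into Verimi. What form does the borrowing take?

hɛjxɛkɛwɹɔɹɔʔɔ

Under (C)(C)V, the unsyllabifiable consonants are /h/, /ɹ/, /ʔ/ (no codas are permitted; onsets may contain at most 2 consonants).
Epenthesis after each stranded consonant: /h/ → /hɛ/, /ɹ/ → /ɹɔ/, /ʔ/ → /ʔɔ/.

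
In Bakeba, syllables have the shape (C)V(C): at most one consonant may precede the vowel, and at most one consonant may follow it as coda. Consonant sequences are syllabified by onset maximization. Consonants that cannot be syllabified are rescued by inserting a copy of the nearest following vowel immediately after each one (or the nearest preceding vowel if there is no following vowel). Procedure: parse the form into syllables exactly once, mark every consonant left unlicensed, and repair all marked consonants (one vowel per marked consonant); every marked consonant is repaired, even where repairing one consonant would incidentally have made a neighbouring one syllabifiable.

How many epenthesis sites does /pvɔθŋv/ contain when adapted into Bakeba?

The unsyllabifiable consonants are /p/, /ŋ/, /v/; each receives one epenthetic vowel.

3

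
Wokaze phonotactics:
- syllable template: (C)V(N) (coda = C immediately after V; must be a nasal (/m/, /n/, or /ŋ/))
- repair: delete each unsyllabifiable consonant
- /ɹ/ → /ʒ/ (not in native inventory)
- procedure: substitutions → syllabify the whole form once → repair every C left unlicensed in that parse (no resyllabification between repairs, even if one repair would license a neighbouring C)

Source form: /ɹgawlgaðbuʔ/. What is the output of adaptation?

Substitution: /ɹ/ → /ʒ/, giving /ʒgawlgaðbuʔ/.
Syllabifying with onset maximization leaves /ʒ/, /w/, /l/, /ð/, /ʔ/ stranded (only a nasal (/m/, /n/, or /ŋ/) is licensed in coda position; onsets are limited to one consonant).
Each unlicensed consonant is deleted: /ʒ/, /w/, /l/, /ð/, /ʔ/.

gagabu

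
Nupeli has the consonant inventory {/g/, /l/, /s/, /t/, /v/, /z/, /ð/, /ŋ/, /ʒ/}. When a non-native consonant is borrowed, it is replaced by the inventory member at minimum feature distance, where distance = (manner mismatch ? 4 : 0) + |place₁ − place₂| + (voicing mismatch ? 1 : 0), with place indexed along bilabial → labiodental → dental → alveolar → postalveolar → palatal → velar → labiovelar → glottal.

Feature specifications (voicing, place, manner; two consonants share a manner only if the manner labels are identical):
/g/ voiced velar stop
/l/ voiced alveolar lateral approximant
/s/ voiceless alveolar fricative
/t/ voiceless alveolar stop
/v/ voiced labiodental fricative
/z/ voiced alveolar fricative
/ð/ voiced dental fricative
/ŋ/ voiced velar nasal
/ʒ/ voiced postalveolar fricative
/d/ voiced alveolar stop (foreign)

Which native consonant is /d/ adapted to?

t

/t/ is closest: same manner (stop), place distance 0 (alveolar→alveolar), voicing differs (+1); total 1. Next closest is /g/ at distance 3.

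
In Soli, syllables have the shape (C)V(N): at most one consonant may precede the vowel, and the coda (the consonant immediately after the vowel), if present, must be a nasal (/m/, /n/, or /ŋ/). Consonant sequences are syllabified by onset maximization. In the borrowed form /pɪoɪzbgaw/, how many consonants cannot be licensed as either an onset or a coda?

The consonants /z/, /b/, /w/ cannot be parsed into a legal (C)V(N) syllable (only a nasal (/m/, /n/, or /ŋ/) is licensed in coda position; onsets are limited to one consonant).

3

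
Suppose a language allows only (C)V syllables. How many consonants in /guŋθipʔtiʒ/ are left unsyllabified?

Under (C)V, the unsyllabifiable consonants are /ŋ/, /p/, /ʔ/, /ʒ/ (no codas are permitted; onsets are limited to one consonant).

4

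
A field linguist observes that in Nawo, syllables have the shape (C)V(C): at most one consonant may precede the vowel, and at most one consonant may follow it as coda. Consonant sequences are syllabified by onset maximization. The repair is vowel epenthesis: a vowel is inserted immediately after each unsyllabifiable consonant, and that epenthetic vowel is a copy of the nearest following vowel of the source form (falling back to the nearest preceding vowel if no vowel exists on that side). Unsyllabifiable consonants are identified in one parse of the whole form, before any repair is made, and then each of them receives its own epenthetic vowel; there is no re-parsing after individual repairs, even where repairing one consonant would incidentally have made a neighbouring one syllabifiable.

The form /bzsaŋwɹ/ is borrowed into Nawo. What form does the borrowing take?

Syllabifying with onset maximization leaves /b/, /z/, /w/, /ɹ/ stranded (at most one coda consonant is licensed; onsets are limited to one consonant).
Epenthesis after each stranded consonant: /b/ → /ba/, /z/ → /za/, /w/ → /wa/, /ɹ/ → /ɹa/.

bazasaŋwaɹa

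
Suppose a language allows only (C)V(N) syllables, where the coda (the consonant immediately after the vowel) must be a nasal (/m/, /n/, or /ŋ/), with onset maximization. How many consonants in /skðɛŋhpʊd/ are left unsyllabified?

Under (C)V(N), the unsyllabifiable consonants are /s/, /k/, /h/, /d/ (only a nasal (/m/, /n/, or /ŋ/) is licensed in coda position; onsets are limited to one consonant).

4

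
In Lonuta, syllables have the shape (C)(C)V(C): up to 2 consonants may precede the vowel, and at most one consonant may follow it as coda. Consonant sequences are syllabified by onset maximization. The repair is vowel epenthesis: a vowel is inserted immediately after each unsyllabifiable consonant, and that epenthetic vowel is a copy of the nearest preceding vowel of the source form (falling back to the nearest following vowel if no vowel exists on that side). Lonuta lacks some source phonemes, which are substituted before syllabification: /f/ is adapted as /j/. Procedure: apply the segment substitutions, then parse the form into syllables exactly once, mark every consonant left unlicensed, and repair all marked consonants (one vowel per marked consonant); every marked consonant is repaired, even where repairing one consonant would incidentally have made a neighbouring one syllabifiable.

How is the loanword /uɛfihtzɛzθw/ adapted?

Substitution: /f/ → /j/, giving /uɛjihtzɛzθw/.
Syllabifying with onset maximization leaves /θ/, /w/ stranded (at most one coda consonant is licensed; onsets may contain at most 2 consonants).
Inserting the epenthetic vowel yields /θ/ → /θɛ/, /w/ → /wɛ/.

uɛjihtzɛzθɛwɛ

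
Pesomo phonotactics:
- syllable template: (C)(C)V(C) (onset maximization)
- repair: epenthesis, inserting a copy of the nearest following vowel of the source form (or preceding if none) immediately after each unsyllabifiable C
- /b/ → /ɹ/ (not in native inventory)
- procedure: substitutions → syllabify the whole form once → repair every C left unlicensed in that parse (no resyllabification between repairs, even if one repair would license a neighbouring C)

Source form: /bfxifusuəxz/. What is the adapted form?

ɹifxifusuəxzə

Substitution: /b/ → /ɹ/, giving /ɹfxifusuəxz/.
Under (C)(C)V(C), the unsyllabifiable consonants are /ɹ/, /z/ (at most one coda consonant is licensed; onsets may contain at most 2 consonants).
Inserting the epenthetic vowel yields /ɹ/ → /ɹi/, /z/ → /zə/.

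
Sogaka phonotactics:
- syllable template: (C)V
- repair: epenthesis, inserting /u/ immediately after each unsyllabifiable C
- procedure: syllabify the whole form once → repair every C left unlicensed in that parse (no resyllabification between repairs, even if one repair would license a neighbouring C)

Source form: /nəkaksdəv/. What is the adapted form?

Syllabifying with onset maximization leaves /k/, /s/, /v/ stranded (no codas are permitted; onsets are limited to one consonant).
Each unlicensed consonant becomes the onset of a new syllable: /k/ → /ku/, /s/ → /su/, /v/ → /vu/.

nəkakusudəvu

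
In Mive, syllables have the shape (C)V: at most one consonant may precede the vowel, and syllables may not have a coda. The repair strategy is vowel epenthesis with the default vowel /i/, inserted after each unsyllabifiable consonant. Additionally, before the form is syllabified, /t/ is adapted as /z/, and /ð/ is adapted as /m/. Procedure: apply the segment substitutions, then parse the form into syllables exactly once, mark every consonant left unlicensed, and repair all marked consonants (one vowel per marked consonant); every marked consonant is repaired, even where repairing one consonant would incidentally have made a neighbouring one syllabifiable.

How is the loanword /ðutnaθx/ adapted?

Substitution: /ð/ → /m/, /t/ → /z/, giving /muznaθx/.
Under (C)V, the unsyllabifiable consonants are /z/, /θ/, /x/ (no codas are permitted; onsets are limited to one consonant).
Epenthesis after each stranded consonant: /z/ → /zi/, /θ/ → /θi/, /x/ → /xi/.

muzinaθixi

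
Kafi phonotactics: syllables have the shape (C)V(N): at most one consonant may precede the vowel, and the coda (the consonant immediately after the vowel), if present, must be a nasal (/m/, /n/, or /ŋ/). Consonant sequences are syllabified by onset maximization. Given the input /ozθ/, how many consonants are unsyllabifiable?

Syllabifying with onset maximization leaves /z/, /θ/ stranded (only a nasal (/m/, /n/, or /ŋ/) is licensed in coda position; onsets are limited to one consonant).

2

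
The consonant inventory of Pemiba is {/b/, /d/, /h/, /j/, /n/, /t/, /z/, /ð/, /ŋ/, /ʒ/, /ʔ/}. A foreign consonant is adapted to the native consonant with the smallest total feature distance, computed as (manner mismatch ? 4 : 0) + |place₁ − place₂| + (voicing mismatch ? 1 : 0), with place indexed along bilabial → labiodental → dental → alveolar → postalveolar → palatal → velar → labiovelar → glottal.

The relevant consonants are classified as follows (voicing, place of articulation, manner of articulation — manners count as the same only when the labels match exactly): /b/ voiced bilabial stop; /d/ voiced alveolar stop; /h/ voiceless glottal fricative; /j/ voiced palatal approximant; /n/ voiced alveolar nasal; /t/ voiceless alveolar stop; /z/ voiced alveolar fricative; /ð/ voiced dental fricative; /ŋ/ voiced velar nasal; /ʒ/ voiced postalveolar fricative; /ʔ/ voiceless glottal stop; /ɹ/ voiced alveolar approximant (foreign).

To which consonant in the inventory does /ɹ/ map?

j

/j/ is closest: same manner (approximant), place distance 2 (alveolar→palatal), same voicing; total 2. Next closest is /d/ at distance 4.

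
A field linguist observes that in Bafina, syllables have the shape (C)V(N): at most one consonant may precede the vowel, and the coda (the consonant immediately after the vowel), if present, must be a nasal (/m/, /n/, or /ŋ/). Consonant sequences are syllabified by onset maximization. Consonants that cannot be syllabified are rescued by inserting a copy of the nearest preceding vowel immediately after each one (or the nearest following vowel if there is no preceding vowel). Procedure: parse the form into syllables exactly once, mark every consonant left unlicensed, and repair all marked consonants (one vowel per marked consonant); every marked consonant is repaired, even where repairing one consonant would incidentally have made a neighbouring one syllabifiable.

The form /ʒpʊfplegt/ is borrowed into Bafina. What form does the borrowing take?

The consonants /ʒ/, /f/, /p/, /g/, /t/ cannot be parsed into a legal (C)V(N) syllable (only a nasal (/m/, /n/, or /ŋ/) is licensed in coda position; onsets are limited to one consonant).
Each unlicensed consonant becomes the onset of a new syllable: /ʒ/ → /ʒʊ/, /f/ → /fʊ/, /p/ → /pʊ/, /g/ → /ge/, /t/ → /te/.

ʒʊpʊfʊpʊlegete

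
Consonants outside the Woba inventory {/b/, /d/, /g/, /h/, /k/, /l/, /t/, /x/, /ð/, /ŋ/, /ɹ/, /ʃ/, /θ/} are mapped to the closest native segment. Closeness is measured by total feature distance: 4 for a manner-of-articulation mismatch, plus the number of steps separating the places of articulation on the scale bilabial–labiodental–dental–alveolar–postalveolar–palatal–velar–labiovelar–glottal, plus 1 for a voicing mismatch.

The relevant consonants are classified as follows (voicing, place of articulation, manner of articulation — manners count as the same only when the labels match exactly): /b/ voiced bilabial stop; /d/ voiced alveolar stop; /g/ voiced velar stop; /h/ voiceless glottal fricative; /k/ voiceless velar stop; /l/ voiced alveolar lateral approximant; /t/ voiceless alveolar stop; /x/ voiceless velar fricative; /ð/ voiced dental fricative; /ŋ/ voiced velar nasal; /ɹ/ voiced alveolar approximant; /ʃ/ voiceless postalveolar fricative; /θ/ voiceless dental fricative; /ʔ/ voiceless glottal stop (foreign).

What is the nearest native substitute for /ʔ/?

/k/ is closest: same manner (stop), place distance 2 (glottal→velar), same voicing; total 2. Next closest is /g/ at distance 3.

k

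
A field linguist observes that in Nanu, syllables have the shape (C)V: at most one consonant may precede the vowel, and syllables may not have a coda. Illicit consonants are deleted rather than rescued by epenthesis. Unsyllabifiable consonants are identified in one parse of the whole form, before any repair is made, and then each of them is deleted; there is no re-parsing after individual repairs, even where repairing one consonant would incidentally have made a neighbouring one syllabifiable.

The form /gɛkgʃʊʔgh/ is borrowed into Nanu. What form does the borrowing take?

gɛʃʊ

The consonants /k/, /g/, /ʔ/, /g/, /h/ cannot be parsed into a legal (C)V syllable (no codas are permitted; onsets are limited to one consonant).
Deletion applies to /k/, /g/, /ʔ/, /g/, /h/.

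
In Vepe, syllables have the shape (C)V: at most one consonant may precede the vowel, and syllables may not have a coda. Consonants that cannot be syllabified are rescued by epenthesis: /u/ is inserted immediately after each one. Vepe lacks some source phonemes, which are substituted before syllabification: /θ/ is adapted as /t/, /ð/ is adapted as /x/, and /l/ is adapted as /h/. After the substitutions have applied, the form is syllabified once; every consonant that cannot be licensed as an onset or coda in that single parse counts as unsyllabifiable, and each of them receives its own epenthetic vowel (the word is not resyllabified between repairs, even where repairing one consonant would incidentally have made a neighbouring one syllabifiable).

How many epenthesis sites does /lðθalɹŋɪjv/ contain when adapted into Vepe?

After substitution the input is /hxtahɹŋɪjv/.
The unsyllabifiable consonants are /h/, /x/, /h/, /ɹ/, /j/, /v/; each receives one epenthetic vowel.

6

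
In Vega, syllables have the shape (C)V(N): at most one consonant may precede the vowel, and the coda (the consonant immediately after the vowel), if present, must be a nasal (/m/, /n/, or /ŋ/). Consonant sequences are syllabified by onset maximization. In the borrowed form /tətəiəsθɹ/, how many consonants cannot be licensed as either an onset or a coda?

Syllabifying with onset maximization leaves /s/, /θ/, /ɹ/ stranded (only a nasal (/m/, /n/, or /ŋ/) is licensed in coda position; onsets are limited to one consonant).

3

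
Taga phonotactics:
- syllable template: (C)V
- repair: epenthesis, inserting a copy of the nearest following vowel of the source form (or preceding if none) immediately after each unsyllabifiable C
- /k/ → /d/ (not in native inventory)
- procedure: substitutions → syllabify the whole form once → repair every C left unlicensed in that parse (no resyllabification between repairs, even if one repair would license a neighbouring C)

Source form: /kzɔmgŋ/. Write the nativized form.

Substitution: /k/ → /d/, giving /dzɔmgŋ/.
Syllabifying with onset maximization leaves /d/, /m/, /g/, /ŋ/ stranded (no codas are permitted; onsets are limited to one consonant).
Inserting the epenthetic vowel yields /d/ → /dɔ/, /m/ → /mɔ/, /g/ → /gɔ/, /ŋ/ → /ŋɔ/.

dɔzɔmɔgɔŋɔ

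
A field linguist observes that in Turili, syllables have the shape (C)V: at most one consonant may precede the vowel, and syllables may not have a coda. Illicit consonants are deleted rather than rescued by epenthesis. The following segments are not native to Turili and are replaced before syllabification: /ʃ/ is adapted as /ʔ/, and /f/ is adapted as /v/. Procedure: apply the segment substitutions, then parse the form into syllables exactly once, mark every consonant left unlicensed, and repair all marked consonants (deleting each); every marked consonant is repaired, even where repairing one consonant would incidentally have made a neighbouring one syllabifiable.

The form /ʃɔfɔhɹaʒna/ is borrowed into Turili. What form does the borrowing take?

Substitution: /ʃ/ → /ʔ/, /f/ → /v/, giving /ʔɔvɔhɹaʒna/.
The consonants /h/, /ʒ/ cannot be parsed into a legal (C)V syllable (no codas are permitted; onsets are limited to one consonant).
Deletion applies to /h/, /ʒ/.

ʔɔvɔɹana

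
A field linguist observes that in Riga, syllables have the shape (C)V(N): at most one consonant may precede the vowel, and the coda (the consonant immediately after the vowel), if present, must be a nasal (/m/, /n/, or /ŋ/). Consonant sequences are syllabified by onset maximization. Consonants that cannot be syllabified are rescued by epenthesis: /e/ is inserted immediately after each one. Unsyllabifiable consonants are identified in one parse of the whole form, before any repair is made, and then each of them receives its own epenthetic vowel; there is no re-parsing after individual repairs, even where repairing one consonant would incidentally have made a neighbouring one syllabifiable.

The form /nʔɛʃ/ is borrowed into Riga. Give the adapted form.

The consonants /n/, /ʃ/ cannot be parsed into a legal (C)V(N) syllable (only a nasal (/m/, /n/, or /ŋ/) is licensed in coda position; onsets are limited to one consonant).
Inserting the epenthetic vowel yields /n/ → /ne/, /ʃ/ → /ʃe/.

neʔɛʃe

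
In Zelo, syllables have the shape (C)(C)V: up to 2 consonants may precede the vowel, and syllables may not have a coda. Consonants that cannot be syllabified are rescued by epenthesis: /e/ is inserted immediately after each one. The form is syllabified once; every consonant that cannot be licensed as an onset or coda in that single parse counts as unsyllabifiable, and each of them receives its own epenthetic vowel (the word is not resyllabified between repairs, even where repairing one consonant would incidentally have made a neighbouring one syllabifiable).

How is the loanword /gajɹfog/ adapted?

gajeɹfoge

The consonants /j/, /g/ cannot be parsed into a legal (C)(C)V syllable (no codas are permitted; onsets may contain at most 2 consonants).
Inserting the epenthetic vowel yields /j/ → /je/, /g/ → /ge/.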